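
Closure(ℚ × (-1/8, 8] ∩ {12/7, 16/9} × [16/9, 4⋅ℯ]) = {12/7, 16/9} × [16/9, 8]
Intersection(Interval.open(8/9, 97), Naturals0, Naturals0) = Range(1, 97, 1)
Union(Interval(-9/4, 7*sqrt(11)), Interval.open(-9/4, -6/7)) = Interval(-9/4, 7*sqrt(11))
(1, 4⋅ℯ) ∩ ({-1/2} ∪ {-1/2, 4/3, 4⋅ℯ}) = {4/3}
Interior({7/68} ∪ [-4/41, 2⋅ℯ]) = (-4/41, 2⋅ℯ)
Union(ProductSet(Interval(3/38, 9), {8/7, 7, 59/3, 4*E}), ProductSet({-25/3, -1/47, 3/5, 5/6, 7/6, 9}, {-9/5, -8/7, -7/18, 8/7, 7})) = Union(ProductSet({-25/3, -1/47, 3/5, 5/6, 7/6, 9}, {-9/5, -8/7, -7/18, 8/7, 7}), ProductSet(Interval(3/38, 9), {8/7, 7, 59/3, 4*E}))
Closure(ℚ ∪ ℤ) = ℝ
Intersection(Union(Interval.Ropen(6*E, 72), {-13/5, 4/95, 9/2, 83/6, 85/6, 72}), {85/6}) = {85/6}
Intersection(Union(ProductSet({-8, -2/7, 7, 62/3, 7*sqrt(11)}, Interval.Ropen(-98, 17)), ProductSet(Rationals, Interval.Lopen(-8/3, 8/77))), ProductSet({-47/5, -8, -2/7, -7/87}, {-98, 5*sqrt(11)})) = ProductSet({-8, -2/7}, {-98, 5*sqrt(11)})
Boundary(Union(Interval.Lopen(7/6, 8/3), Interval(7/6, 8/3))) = {7/6, 8/3}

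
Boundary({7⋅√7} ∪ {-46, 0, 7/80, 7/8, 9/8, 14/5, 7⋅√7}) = {-46, 0, 7/80, 7/8, 9/8, 14/5, 7⋅√7}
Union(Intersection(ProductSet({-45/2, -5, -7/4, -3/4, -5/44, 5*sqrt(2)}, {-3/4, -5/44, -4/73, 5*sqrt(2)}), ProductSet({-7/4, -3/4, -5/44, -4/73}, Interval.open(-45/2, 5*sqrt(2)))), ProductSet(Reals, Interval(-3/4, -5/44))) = Union(ProductSet({-7/4, -3/4, -5/44}, {-3/4, -5/44, -4/73}), ProductSet(Reals, Interval(-3/4, -5/44)))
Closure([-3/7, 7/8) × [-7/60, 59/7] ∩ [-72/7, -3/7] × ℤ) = {-3/7} × {0, 1, …, 8}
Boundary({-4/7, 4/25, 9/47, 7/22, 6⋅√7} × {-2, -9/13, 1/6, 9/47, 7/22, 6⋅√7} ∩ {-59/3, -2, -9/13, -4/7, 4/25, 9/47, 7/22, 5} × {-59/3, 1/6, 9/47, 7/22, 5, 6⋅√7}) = {-4/7, 4/25, 9/47, 7/22} × {1/6, 9/47, 7/22, 6⋅√7}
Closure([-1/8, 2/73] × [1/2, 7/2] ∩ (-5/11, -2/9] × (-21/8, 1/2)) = ∅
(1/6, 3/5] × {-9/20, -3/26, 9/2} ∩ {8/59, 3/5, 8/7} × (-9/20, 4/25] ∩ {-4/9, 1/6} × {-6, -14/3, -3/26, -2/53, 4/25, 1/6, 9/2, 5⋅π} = ∅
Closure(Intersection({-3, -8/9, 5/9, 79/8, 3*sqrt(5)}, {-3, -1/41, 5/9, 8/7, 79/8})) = {-3, 5/9, 79/8}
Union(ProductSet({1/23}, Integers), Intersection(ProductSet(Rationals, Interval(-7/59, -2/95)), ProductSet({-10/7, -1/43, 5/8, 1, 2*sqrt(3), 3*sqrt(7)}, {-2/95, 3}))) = Union(ProductSet({1/23}, Integers), ProductSet({-10/7, -1/43, 5/8, 1}, {-2/95}))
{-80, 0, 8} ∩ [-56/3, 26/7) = {0}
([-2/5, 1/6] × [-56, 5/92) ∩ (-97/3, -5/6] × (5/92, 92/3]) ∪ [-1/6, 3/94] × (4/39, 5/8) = [-1/6, 3/94] × (4/39, 5/8)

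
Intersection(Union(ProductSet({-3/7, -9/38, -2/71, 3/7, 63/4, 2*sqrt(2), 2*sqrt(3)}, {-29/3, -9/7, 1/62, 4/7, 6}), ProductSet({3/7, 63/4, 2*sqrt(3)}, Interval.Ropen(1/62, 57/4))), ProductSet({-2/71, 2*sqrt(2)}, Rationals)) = ProductSet({-2/71, 2*sqrt(2)}, {-29/3, -9/7, 1/62, 4/7, 6})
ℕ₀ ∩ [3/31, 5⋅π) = {1, 2, …, 15}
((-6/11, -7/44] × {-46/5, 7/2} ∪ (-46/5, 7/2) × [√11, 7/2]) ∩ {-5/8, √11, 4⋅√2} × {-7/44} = ∅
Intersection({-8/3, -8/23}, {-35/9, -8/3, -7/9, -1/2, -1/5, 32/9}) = {-8/3}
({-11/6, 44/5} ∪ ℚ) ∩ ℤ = ℤ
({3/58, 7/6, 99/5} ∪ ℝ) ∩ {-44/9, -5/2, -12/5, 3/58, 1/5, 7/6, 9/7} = {-44/9, -5/2, -12/5, 3/58, 1/5, 7/6, 9/7}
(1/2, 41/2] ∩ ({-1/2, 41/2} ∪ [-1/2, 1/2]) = {41/2}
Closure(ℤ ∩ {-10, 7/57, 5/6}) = {-10}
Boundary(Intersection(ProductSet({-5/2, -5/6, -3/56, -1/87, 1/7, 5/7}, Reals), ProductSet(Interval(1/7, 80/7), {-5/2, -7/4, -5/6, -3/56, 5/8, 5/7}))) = ProductSet({1/7, 5/7}, {-5/2, -7/4, -5/6, -3/56, 5/8, 5/7})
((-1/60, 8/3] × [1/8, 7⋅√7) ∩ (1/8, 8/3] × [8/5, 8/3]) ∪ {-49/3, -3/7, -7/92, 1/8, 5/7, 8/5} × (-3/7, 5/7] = ((1/8, 8/3] × [8/5, 8/3]) ∪ ({-49/3, -3/7, -7/92, 1/8, 5/7, 8/5} × (-3/7, 5/7])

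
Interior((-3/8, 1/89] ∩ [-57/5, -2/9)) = (-3/8, -2/9)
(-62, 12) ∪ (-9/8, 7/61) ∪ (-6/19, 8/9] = (-62, 12)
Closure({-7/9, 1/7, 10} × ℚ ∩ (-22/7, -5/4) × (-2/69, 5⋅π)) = ∅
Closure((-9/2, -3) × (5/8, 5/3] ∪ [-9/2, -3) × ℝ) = [-9/2, -3] × ℝ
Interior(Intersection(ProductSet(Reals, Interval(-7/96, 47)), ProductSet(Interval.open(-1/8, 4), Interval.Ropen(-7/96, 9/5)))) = ProductSet(Interval.open(-1/8, 4), Interval.open(-7/96, 9/5))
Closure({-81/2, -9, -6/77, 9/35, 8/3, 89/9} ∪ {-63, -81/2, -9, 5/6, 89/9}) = {-63, -81/2, -9, -6/77, 9/35, 5/6, 8/3, 89/9}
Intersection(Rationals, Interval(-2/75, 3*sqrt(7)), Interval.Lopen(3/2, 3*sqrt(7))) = Intersection(Interval.Lopen(3/2, 3*sqrt(7)), Rationals)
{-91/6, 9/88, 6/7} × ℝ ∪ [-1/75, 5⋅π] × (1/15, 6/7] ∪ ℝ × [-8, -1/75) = ({-91/6, 9/88, 6/7} × ℝ) ∪ (ℝ × [-8, -1/75)) ∪ ([-1/75, 5⋅π] × (1/15, 6/7])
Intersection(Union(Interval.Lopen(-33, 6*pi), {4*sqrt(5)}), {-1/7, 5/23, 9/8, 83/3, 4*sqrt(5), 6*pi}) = {-1/7, 5/23, 9/8, 4*sqrt(5), 6*pi}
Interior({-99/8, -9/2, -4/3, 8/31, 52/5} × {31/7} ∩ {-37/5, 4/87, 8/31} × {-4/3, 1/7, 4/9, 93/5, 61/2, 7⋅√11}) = ∅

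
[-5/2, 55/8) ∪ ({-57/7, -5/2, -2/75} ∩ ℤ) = [-5/2, 55/8)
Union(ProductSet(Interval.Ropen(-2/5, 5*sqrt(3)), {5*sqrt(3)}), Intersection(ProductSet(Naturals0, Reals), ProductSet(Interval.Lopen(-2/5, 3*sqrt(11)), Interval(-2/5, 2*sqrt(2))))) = Union(ProductSet(Interval.Ropen(-2/5, 5*sqrt(3)), {5*sqrt(3)}), ProductSet(Range(0, 10, 1), Interval(-2/5, 2*sqrt(2))))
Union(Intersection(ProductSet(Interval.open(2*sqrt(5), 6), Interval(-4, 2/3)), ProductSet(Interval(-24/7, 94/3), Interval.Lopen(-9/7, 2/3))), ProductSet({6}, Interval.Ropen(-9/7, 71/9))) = Union(ProductSet({6}, Interval.Ropen(-9/7, 71/9)), ProductSet(Interval.open(2*sqrt(5), 6), Interval.Lopen(-9/7, 2/3)))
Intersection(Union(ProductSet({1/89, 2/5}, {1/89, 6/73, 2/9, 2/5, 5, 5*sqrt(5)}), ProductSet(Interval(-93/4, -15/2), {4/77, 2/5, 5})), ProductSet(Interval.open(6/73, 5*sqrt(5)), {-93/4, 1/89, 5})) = ProductSet({2/5}, {1/89, 5})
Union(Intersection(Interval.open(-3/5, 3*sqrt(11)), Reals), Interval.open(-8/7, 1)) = Interval.open(-8/7, 3*sqrt(11))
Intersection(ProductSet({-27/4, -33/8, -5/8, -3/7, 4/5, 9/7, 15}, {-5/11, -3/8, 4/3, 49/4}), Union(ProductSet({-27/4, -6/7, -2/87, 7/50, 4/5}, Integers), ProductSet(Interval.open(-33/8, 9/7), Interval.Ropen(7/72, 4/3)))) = EmptySet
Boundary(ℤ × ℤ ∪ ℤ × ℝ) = ℤ × ℝ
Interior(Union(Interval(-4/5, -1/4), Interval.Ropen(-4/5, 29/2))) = Interval.open(-4/5, 29/2)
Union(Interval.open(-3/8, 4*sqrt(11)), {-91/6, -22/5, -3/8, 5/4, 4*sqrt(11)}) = Union({-91/6, -22/5}, Interval(-3/8, 4*sqrt(11)))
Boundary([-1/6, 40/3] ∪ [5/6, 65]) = {-1/6, 65}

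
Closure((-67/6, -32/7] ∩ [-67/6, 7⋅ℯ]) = [-67/6, -32/7]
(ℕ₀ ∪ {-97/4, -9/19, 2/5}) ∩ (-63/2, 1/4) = {-97/4, -9/19} ∪ {0}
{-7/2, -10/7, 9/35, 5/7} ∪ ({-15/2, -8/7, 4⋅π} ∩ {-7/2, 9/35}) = {-7/2, -10/7, 9/35, 5/7}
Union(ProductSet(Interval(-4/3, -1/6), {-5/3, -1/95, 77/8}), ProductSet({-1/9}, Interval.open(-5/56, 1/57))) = Union(ProductSet({-1/9}, Interval.open(-5/56, 1/57)), ProductSet(Interval(-4/3, -1/6), {-5/3, -1/95, 77/8}))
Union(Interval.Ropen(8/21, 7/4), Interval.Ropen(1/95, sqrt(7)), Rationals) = Union(Interval.Ropen(1/95, sqrt(7)), Rationals)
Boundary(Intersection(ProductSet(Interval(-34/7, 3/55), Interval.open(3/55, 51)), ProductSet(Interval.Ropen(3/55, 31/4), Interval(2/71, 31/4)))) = ProductSet({3/55}, Interval(3/55, 31/4))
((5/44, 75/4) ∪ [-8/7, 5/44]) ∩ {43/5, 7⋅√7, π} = {43/5, 7⋅√7, π}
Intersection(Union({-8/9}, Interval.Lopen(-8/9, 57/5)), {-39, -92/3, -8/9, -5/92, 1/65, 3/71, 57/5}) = {-8/9, -5/92, 1/65, 3/71, 57/5}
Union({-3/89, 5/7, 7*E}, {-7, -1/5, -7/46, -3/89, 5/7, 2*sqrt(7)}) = {-7, -1/5, -7/46, -3/89, 5/7, 2*sqrt(7), 7*E}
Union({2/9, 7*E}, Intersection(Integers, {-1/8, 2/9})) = {2/9, 7*E}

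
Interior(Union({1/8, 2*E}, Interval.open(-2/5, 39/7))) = Interval.open(-2/5, 39/7)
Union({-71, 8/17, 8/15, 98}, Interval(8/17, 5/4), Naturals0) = Union({-71}, Interval(8/17, 5/4), Naturals0)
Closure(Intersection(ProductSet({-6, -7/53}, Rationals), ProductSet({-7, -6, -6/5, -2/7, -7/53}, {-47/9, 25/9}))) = ProductSet({-6, -7/53}, {-47/9, 25/9})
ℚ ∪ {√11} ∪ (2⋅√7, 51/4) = ℚ ∪ {√11} ∪ (2⋅√7, 51/4]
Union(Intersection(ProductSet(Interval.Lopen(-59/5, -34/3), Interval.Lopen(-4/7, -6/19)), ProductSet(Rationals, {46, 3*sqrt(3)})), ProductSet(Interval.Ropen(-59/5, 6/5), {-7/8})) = ProductSet(Interval.Ropen(-59/5, 6/5), {-7/8})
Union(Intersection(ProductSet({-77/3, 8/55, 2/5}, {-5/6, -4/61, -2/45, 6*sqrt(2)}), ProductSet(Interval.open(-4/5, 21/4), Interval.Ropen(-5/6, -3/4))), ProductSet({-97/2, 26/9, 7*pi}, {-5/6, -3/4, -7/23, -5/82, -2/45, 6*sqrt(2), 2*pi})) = Union(ProductSet({8/55, 2/5}, {-5/6}), ProductSet({-97/2, 26/9, 7*pi}, {-5/6, -3/4, -7/23, -5/82, -2/45, 6*sqrt(2), 2*pi}))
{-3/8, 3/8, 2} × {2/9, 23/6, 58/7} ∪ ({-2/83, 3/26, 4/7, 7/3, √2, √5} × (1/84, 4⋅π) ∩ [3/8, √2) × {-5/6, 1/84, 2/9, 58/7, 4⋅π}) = ({4/7} × {2/9, 58/7}) ∪ ({-3/8, 3/8, 2} × {2/9, 23/6, 58/7})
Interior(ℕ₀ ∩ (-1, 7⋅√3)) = ∅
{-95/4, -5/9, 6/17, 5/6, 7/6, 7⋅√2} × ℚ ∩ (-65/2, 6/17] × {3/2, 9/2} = {-95/4, -5/9, 6/17} × {3/2, 9/2}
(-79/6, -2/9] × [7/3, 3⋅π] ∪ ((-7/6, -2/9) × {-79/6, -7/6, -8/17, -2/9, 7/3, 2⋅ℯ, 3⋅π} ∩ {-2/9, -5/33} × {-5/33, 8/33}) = (-79/6, -2/9] × [7/3, 3⋅π]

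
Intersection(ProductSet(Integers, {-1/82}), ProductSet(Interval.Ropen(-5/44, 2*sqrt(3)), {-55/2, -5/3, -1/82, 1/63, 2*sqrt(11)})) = ProductSet(Range(0, 4, 1), {-1/82})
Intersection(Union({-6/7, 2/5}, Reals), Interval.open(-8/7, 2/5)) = Interval.open(-8/7, 2/5)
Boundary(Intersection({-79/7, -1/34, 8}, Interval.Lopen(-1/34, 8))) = {8}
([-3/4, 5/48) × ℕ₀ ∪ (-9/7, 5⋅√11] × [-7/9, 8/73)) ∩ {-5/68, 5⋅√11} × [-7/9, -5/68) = {-5/68, 5⋅√11} × [-7/9, -5/68)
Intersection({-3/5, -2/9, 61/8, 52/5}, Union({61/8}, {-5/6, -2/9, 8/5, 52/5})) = {-2/9, 61/8, 52/5}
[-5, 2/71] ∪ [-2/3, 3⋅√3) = [-5, 3⋅√3)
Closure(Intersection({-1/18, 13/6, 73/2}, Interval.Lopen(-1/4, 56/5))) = {-1/18, 13/6}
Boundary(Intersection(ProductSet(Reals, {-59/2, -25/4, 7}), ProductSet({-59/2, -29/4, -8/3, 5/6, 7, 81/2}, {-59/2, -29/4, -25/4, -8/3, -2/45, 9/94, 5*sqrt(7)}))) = ProductSet({-59/2, -29/4, -8/3, 5/6, 7, 81/2}, {-59/2, -25/4})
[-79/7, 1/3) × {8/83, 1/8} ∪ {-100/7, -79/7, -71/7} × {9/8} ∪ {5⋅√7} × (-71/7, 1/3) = ({-100/7, -79/7, -71/7} × {9/8}) ∪ ([-79/7, 1/3) × {8/83, 1/8}) ∪ ({5⋅√7} × (-71/7, 1/3))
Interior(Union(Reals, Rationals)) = Reals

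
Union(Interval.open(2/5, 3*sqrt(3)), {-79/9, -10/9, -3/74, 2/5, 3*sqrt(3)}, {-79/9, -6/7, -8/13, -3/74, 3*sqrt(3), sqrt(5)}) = Union({-79/9, -10/9, -6/7, -8/13, -3/74}, Interval(2/5, 3*sqrt(3)))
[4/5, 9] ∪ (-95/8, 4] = (-95/8, 9]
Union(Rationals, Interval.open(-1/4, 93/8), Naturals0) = Union(Interval(-1/4, 93/8), Rationals)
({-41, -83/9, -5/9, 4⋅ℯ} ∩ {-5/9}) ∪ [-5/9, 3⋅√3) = [-5/9, 3⋅√3)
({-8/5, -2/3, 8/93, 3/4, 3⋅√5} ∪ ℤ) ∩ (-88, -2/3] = {-87, -86, …, -1} ∪ {-8/5, -2/3}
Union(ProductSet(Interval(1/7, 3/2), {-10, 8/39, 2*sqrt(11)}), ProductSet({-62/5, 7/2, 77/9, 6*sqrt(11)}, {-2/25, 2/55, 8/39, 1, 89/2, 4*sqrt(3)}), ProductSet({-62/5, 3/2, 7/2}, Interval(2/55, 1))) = Union(ProductSet({-62/5, 3/2, 7/2}, Interval(2/55, 1)), ProductSet({-62/5, 7/2, 77/9, 6*sqrt(11)}, {-2/25, 2/55, 8/39, 1, 89/2, 4*sqrt(3)}), ProductSet(Interval(1/7, 3/2), {-10, 8/39, 2*sqrt(11)}))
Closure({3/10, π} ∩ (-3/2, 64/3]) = {3/10, π}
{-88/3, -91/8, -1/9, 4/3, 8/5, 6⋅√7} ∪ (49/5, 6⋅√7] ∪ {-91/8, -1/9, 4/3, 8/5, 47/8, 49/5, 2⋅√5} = {-88/3, -91/8, -1/9, 4/3, 8/5, 47/8, 2⋅√5} ∪ [49/5, 6⋅√7]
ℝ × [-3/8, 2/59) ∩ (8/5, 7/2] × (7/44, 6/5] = ∅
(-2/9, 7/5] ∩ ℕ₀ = {0, 1}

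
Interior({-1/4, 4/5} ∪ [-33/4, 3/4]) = (-33/4, 3/4)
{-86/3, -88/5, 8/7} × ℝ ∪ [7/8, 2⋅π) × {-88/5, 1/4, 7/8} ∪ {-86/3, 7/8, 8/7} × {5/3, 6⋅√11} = ({-86/3, -88/5, 8/7} × ℝ) ∪ ({-86/3, 7/8, 8/7} × {5/3, 6⋅√11}) ∪ ([7/8, 2⋅π) × {-88/5, 1/4, 7/8})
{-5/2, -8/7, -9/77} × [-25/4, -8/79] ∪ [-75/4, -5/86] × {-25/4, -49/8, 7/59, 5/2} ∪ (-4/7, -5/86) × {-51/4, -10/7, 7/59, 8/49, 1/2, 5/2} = ({-5/2, -8/7, -9/77} × [-25/4, -8/79]) ∪ ([-75/4, -5/86] × {-25/4, -49/8, 7/59, 5/2}) ∪ ((-4/7, -5/86) × {-51/4, -10/7, 7/59, 8/49, 1/2, 5/2})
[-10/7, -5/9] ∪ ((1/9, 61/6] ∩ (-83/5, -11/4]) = [-10/7, -5/9]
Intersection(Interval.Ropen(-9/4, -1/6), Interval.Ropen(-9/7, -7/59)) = Interval.Ropen(-9/7, -1/6)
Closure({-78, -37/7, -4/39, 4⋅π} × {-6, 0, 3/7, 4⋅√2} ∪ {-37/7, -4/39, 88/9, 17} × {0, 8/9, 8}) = ({-37/7, -4/39, 88/9, 17} × {0, 8/9, 8}) ∪ ({-78, -37/7, -4/39, 4⋅π} × {-6, 0, 3/7, 4⋅√2})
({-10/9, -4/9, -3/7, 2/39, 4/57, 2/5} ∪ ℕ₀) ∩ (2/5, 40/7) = {1, 2, …, 5}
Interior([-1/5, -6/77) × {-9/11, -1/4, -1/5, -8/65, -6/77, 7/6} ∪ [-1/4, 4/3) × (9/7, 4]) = (-1/4, 4/3) × (9/7, 4)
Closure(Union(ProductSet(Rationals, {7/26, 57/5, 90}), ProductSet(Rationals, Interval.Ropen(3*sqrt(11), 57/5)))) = ProductSet(Reals, Union({7/26, 90}, Interval(3*sqrt(11), 57/5)))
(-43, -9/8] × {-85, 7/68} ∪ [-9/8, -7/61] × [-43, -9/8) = ((-43, -9/8] × {-85, 7/68}) ∪ ([-9/8, -7/61] × [-43, -9/8))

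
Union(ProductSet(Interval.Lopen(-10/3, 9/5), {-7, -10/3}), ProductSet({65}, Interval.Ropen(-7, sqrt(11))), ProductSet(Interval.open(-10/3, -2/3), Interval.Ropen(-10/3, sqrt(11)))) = Union(ProductSet({65}, Interval.Ropen(-7, sqrt(11))), ProductSet(Interval.open(-10/3, -2/3), Interval.Ropen(-10/3, sqrt(11))), ProductSet(Interval.Lopen(-10/3, 9/5), {-7, -10/3}))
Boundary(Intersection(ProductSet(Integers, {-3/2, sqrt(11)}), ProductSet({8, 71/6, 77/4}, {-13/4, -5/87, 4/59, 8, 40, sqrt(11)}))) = ProductSet({8}, {sqrt(11)})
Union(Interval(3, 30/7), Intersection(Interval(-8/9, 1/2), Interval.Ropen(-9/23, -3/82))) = Union(Interval.Ropen(-9/23, -3/82), Interval(3, 30/7))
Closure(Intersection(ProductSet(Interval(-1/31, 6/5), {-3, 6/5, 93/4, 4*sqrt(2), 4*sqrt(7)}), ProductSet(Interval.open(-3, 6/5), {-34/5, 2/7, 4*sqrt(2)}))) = ProductSet(Interval(-1/31, 6/5), {4*sqrt(2)})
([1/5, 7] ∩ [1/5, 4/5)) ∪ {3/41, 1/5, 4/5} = {3/41} ∪ [1/5, 4/5]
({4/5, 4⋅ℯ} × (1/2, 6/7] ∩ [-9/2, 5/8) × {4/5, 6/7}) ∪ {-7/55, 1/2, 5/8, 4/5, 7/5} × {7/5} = {-7/55, 1/2, 5/8, 4/5, 7/5} × {7/5}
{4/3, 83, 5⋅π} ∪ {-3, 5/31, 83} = {-3, 5/31, 4/3, 83, 5⋅π}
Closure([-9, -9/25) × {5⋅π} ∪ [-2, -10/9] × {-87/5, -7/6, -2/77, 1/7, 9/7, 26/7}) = ([-9, -9/25] × {5⋅π}) ∪ ([-2, -10/9] × {-87/5, -7/6, -2/77, 1/7, 9/7, 26/7})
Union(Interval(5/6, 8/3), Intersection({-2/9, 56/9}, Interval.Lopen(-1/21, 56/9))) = Union({56/9}, Interval(5/6, 8/3))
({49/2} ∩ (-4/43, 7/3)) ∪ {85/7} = {85/7}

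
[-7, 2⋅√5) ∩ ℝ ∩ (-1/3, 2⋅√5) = (-1/3, 2⋅√5)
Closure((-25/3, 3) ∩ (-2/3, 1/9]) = [-2/3, 1/9]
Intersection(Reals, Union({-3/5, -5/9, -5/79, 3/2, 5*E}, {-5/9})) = {-3/5, -5/9, -5/79, 3/2, 5*E}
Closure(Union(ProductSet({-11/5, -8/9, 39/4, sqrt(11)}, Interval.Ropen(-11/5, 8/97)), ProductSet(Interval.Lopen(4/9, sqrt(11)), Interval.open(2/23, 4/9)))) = Union(ProductSet({4/9, sqrt(11)}, Interval(2/23, 4/9)), ProductSet({-11/5, -8/9, 39/4, sqrt(11)}, Interval(-11/5, 8/97)), ProductSet(Interval(4/9, sqrt(11)), {2/23, 4/9}), ProductSet(Interval.Lopen(4/9, sqrt(11)), Interval.open(2/23, 4/9)))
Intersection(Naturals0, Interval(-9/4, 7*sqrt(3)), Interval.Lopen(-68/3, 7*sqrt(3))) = Range(0, 13, 1)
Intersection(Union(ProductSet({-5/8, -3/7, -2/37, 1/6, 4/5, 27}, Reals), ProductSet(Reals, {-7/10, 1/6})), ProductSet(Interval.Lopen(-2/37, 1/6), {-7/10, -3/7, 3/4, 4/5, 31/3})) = Union(ProductSet({1/6}, {-7/10, -3/7, 3/4, 4/5, 31/3}), ProductSet(Interval.Lopen(-2/37, 1/6), {-7/10}))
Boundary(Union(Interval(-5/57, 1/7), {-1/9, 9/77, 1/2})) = {-1/9, -5/57, 1/7, 1/2}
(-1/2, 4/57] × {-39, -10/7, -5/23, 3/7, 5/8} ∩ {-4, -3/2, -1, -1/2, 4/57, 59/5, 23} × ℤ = {4/57} × {-39}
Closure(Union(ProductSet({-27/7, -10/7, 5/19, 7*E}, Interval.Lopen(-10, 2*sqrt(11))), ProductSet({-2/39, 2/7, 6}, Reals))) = Union(ProductSet({-2/39, 2/7, 6}, Reals), ProductSet({-27/7, -10/7, 5/19, 7*E}, Interval(-10, 2*sqrt(11))))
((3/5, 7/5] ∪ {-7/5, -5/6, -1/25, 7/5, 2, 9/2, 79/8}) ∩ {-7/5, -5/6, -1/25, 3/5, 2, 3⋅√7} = {-7/5, -5/6, -1/25, 2}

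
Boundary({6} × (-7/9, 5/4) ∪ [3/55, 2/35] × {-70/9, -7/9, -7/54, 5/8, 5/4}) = ({6} × [-7/9, 5/4]) ∪ ([3/55, 2/35] × {-70/9, -7/9, -7/54, 5/8, 5/4})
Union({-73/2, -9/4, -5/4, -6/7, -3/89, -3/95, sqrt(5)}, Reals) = Reals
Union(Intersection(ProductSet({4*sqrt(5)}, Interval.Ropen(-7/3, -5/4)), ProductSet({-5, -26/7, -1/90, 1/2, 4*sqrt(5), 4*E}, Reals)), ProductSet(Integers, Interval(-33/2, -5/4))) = Union(ProductSet({4*sqrt(5)}, Interval.Ropen(-7/3, -5/4)), ProductSet(Integers, Interval(-33/2, -5/4)))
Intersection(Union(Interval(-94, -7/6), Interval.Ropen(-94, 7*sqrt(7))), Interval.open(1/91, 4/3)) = Interval.open(1/91, 4/3)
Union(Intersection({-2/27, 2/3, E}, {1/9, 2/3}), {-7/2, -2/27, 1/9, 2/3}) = {-7/2, -2/27, 1/9, 2/3}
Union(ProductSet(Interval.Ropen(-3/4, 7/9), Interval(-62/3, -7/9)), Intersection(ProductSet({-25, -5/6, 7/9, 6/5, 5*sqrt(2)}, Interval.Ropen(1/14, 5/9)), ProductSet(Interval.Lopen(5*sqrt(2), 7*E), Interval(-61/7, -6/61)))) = ProductSet(Interval.Ropen(-3/4, 7/9), Interval(-62/3, -7/9))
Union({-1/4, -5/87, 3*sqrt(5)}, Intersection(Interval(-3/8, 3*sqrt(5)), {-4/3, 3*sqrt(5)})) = {-1/4, -5/87, 3*sqrt(5)}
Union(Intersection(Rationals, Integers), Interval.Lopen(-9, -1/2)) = Union(Integers, Interval(-9, -1/2))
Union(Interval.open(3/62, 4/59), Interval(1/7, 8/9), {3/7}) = Union(Interval.open(3/62, 4/59), Interval(1/7, 8/9))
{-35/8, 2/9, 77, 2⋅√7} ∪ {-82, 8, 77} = {-82, -35/8, 2/9, 8, 77, 2⋅√7}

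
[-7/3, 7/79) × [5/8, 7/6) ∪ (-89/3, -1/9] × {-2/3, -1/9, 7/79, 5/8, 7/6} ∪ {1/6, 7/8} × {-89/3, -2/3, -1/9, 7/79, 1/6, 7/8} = ({1/6, 7/8} × {-89/3, -2/3, -1/9, 7/79, 1/6, 7/8}) ∪ ([-7/3, 7/79) × [5/8, 7/6)) ∪ ((-89/3, -1/9] × {-2/3, -1/9, 7/79, 5/8, 7/6})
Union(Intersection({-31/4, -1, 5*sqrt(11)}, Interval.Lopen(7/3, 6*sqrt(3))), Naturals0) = Naturals0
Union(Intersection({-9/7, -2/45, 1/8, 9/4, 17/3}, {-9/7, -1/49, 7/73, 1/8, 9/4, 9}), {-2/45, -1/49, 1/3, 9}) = {-9/7, -2/45, -1/49, 1/8, 1/3, 9/4, 9}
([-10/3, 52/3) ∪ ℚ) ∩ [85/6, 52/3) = [85/6, 52/3) ∪ (ℚ ∩ [85/6, 52/3))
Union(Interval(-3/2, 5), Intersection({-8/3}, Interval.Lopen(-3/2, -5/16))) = Interval(-3/2, 5)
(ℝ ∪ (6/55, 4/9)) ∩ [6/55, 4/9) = [6/55, 4/9)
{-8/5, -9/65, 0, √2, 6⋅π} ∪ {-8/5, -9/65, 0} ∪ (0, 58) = {-8/5, -9/65} ∪ [0, 58)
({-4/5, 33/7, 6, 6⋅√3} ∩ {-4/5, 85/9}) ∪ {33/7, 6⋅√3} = {-4/5, 33/7, 6⋅√3}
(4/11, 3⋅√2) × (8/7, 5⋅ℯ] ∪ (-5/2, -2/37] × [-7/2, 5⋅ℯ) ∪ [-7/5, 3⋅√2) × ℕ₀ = ([-7/5, 3⋅√2) × ℕ₀) ∪ ((-5/2, -2/37] × [-7/2, 5⋅ℯ)) ∪ ((4/11, 3⋅√2) × (8/7, 5⋅ℯ])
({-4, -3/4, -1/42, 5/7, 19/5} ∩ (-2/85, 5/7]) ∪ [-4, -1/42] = [-4, -1/42] ∪ {5/7}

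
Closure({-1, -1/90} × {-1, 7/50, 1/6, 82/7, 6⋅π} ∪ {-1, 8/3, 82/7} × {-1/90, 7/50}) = ({-1, 8/3, 82/7} × {-1/90, 7/50}) ∪ ({-1, -1/90} × {-1, 7/50, 1/6, 82/7, 6⋅π})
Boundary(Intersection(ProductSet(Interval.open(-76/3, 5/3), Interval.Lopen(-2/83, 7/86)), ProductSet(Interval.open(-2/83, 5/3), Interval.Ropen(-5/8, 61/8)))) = Union(ProductSet({-2/83, 5/3}, Interval(-2/83, 7/86)), ProductSet(Interval(-2/83, 5/3), {-2/83, 7/86}))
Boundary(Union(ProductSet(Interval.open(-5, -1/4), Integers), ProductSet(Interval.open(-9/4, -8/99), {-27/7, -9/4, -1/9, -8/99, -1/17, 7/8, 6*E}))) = Union(ProductSet(Interval(-5, -1/4), Integers), ProductSet(Interval(-9/4, -8/99), {-27/7, -9/4, -1/9, -8/99, -1/17, 7/8, 6*E}))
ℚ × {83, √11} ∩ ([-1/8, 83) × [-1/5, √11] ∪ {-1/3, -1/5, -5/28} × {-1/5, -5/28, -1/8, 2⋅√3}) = (ℚ ∩ [-1/8, 83)) × {√11}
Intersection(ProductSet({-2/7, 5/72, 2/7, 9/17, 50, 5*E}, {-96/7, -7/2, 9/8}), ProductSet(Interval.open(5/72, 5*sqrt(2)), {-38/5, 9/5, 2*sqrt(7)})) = EmptySet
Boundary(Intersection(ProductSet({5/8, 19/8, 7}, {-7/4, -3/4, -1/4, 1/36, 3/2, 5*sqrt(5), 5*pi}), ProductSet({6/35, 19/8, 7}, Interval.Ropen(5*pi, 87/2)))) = ProductSet({19/8, 7}, {5*pi})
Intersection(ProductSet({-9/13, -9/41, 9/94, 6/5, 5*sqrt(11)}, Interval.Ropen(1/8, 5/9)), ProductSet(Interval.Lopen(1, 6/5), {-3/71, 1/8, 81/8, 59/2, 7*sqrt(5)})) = ProductSet({6/5}, {1/8})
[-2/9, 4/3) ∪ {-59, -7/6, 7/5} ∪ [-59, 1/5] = [-59, 4/3) ∪ {7/5}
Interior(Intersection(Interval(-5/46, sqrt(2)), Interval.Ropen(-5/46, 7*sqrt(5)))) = Interval.open(-5/46, sqrt(2))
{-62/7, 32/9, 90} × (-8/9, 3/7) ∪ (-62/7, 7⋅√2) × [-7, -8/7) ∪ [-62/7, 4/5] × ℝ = ([-62/7, 4/5] × ℝ) ∪ ({-62/7, 32/9, 90} × (-8/9, 3/7)) ∪ ((-62/7, 7⋅√2) × [-7, -8/7))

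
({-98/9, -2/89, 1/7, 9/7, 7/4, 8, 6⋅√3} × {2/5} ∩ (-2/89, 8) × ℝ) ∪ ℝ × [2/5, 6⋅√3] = ℝ × [2/5, 6⋅√3]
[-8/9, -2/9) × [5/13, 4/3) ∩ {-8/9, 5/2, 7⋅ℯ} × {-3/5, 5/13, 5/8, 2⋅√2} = {-8/9} × {5/13, 5/8}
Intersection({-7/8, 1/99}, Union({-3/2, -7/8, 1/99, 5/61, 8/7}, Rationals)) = {-7/8, 1/99}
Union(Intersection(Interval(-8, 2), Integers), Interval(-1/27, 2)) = Union(Interval(-1/27, 2), Range(-8, 3, 1))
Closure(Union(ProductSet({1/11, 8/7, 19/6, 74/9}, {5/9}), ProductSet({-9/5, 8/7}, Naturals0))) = Union(ProductSet({-9/5, 8/7}, Naturals0), ProductSet({1/11, 8/7, 19/6, 74/9}, {5/9}))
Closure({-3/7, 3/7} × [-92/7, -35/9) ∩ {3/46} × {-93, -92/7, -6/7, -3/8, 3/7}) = ∅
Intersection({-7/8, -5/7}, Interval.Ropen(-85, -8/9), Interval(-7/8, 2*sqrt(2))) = EmptySet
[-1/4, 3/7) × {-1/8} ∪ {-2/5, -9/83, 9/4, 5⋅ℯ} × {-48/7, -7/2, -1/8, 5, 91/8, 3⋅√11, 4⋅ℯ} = ([-1/4, 3/7) × {-1/8}) ∪ ({-2/5, -9/83, 9/4, 5⋅ℯ} × {-48/7, -7/2, -1/8, 5, 91/8, 3⋅√11, 4⋅ℯ})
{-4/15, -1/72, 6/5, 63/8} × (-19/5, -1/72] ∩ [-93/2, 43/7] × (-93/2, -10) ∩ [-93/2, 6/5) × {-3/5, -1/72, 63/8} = ∅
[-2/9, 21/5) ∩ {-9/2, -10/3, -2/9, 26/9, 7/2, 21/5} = {-2/9, 26/9, 7/2}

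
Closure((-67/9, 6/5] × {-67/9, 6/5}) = [-67/9, 6/5] × {-67/9, 6/5}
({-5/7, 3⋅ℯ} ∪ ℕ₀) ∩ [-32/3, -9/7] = ∅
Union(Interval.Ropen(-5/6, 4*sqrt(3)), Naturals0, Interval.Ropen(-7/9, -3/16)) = Union(Interval.Ropen(-5/6, 4*sqrt(3)), Naturals0)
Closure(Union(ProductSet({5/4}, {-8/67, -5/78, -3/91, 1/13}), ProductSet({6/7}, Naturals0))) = Union(ProductSet({6/7}, Naturals0), ProductSet({5/4}, {-8/67, -5/78, -3/91, 1/13}))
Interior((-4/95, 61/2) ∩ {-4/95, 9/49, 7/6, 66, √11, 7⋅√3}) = ∅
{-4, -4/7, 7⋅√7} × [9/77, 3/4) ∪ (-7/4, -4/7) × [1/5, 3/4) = ((-7/4, -4/7) × [1/5, 3/4)) ∪ ({-4, -4/7, 7⋅√7} × [9/77, 3/4))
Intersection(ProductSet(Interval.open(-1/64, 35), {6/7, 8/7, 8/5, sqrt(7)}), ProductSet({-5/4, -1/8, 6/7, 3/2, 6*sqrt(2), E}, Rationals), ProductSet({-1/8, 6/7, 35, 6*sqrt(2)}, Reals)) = ProductSet({6/7, 6*sqrt(2)}, {6/7, 8/7, 8/5})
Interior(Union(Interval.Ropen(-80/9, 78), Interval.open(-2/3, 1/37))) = Interval.open(-80/9, 78)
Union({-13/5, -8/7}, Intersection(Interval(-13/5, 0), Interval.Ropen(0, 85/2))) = {-13/5, -8/7, 0}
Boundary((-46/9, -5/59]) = {-46/9, -5/59}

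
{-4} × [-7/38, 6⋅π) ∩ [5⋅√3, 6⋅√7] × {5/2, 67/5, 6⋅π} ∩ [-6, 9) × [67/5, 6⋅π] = ∅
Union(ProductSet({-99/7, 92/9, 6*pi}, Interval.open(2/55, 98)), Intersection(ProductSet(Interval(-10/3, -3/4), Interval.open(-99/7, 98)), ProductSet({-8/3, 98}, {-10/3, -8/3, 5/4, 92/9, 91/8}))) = Union(ProductSet({-8/3}, {-10/3, -8/3, 5/4, 92/9, 91/8}), ProductSet({-99/7, 92/9, 6*pi}, Interval.open(2/55, 98)))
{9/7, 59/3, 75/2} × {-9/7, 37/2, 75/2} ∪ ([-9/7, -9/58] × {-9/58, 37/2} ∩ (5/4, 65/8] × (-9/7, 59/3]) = {9/7, 59/3, 75/2} × {-9/7, 37/2, 75/2}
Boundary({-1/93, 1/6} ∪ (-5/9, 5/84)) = {-5/9, 5/84, 1/6}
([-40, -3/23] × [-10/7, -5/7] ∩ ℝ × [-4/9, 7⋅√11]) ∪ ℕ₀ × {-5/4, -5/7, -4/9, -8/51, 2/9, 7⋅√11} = ℕ₀ × {-5/4, -5/7, -4/9, -8/51, 2/9, 7⋅√11}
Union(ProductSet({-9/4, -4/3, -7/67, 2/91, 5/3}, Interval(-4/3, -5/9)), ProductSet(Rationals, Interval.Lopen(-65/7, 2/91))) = ProductSet(Rationals, Interval.Lopen(-65/7, 2/91))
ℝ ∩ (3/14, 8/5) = (3/14, 8/5)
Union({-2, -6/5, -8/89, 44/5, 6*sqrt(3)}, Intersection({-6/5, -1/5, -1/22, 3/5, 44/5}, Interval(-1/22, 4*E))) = {-2, -6/5, -8/89, -1/22, 3/5, 44/5, 6*sqrt(3)}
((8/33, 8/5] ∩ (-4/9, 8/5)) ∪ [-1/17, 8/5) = [-1/17, 8/5)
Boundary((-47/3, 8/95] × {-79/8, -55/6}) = [-47/3, 8/95] × {-79/8, -55/6}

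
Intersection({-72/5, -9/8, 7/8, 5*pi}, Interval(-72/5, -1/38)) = {-72/5, -9/8}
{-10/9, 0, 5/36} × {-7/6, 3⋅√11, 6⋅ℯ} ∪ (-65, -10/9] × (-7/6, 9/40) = ((-65, -10/9] × (-7/6, 9/40)) ∪ ({-10/9, 0, 5/36} × {-7/6, 3⋅√11, 6⋅ℯ})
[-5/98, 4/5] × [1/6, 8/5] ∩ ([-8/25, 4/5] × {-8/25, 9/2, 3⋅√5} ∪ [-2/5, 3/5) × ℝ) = [-5/98, 3/5) × [1/6, 8/5]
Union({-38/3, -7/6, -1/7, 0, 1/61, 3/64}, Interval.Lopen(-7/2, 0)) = Union({-38/3, 1/61, 3/64}, Interval.Lopen(-7/2, 0))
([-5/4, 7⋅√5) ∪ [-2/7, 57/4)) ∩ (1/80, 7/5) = (1/80, 7/5)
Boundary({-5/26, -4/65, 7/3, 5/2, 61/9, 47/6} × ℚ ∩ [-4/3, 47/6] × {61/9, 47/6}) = {-5/26, -4/65, 7/3, 5/2, 61/9, 47/6} × {61/9, 47/6}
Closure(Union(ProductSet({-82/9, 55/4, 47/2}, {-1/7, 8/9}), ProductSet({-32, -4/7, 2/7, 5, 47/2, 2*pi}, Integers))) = Union(ProductSet({-82/9, 55/4, 47/2}, {-1/7, 8/9}), ProductSet({-32, -4/7, 2/7, 5, 47/2, 2*pi}, Integers))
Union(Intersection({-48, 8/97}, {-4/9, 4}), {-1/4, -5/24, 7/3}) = {-1/4, -5/24, 7/3}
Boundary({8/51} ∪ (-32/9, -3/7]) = {-32/9, -3/7, 8/51}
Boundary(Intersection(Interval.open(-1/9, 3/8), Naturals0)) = Range(0, 1, 1)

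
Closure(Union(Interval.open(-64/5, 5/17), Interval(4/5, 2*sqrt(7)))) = Union(Interval(-64/5, 5/17), Interval(4/5, 2*sqrt(7)))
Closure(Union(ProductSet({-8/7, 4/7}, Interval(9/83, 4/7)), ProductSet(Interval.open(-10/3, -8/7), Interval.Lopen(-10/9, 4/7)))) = Union(ProductSet({-10/3, -8/7}, Interval(-10/9, 4/7)), ProductSet({-8/7, 4/7}, Interval(9/83, 4/7)), ProductSet(Interval(-10/3, -8/7), {-10/9, 4/7}), ProductSet(Interval.open(-10/3, -8/7), Interval.Lopen(-10/9, 4/7)))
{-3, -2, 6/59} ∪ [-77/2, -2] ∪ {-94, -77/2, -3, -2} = {-94, 6/59} ∪ [-77/2, -2]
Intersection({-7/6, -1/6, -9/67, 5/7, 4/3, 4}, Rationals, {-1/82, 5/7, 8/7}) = {5/7}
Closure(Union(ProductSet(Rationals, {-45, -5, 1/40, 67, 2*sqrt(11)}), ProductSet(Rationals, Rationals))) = ProductSet(Reals, Reals)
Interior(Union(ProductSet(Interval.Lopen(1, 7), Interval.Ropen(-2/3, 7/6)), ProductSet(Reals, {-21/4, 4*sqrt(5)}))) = ProductSet(Interval.open(1, 7), Interval.open(-2/3, 7/6))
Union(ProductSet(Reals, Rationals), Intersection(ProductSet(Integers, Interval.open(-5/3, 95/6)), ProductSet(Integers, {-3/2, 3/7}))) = ProductSet(Reals, Rationals)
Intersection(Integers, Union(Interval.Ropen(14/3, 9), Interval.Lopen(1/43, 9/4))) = Union(Range(1, 3, 1), Range(5, 9, 1))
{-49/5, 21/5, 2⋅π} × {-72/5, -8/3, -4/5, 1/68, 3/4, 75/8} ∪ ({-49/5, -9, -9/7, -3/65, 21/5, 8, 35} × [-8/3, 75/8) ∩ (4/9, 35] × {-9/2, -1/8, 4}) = ({21/5, 8, 35} × {-1/8, 4}) ∪ ({-49/5, 21/5, 2⋅π} × {-72/5, -8/3, -4/5, 1/68, 3/4, 75/8})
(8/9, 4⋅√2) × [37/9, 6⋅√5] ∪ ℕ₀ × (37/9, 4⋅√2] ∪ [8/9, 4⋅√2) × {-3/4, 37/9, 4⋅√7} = (ℕ₀ × (37/9, 4⋅√2]) ∪ ([8/9, 4⋅√2) × {-3/4, 37/9, 4⋅√7}) ∪ ((8/9, 4⋅√2) × [37/9, 6⋅√5])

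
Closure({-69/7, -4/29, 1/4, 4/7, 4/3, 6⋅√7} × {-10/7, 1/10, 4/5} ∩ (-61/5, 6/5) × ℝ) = {-69/7, -4/29, 1/4, 4/7} × {-10/7, 1/10, 4/5}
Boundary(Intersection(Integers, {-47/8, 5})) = {5}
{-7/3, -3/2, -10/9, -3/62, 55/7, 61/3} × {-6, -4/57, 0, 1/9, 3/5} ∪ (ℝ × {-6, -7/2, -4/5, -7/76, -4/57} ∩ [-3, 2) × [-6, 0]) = ([-3, 2) × {-6, -7/2, -4/5, -7/76, -4/57}) ∪ ({-7/3, -3/2, -10/9, -3/62, 55/7, 61/3} × {-6, -4/57, 0, 1/9, 3/5})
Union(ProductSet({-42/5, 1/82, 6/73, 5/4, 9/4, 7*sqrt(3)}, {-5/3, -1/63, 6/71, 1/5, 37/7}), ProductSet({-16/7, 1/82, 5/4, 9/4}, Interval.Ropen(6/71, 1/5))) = Union(ProductSet({-16/7, 1/82, 5/4, 9/4}, Interval.Ropen(6/71, 1/5)), ProductSet({-42/5, 1/82, 6/73, 5/4, 9/4, 7*sqrt(3)}, {-5/3, -1/63, 6/71, 1/5, 37/7}))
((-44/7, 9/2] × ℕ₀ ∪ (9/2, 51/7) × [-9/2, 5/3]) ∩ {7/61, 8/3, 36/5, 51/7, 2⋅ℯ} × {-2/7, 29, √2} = ({7/61, 8/3} × {29}) ∪ ({36/5, 2⋅ℯ} × {-2/7, √2})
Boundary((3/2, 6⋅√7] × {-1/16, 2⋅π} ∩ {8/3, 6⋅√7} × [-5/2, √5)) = {8/3, 6⋅√7} × {-1/16}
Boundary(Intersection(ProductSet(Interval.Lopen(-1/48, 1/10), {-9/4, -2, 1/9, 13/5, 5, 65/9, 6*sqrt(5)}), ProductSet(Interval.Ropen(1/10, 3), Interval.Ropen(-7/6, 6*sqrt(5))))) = ProductSet({1/10}, {1/9, 13/5, 5, 65/9})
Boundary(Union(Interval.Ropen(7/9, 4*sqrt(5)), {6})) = {7/9, 4*sqrt(5)}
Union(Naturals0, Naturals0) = Naturals0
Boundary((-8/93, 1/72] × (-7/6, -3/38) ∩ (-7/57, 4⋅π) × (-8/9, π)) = ({-8/93, 1/72} × [-8/9, -3/38]) ∪ ([-8/93, 1/72] × {-8/9, -3/38})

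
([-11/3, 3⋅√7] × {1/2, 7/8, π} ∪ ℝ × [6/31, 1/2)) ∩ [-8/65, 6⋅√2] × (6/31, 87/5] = ([-8/65, 3⋅√7] × {1/2, 7/8, π}) ∪ ([-8/65, 6⋅√2] × (6/31, 1/2))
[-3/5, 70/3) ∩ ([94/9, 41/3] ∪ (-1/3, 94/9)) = (-1/3, 41/3]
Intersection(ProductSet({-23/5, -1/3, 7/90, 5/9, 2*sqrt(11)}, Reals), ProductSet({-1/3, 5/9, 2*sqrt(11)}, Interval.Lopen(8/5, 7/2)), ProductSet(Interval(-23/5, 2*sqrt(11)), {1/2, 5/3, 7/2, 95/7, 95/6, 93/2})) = ProductSet({-1/3, 5/9, 2*sqrt(11)}, {5/3, 7/2})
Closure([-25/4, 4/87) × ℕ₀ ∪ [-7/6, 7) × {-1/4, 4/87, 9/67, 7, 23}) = ([-25/4, 4/87] × ℕ₀) ∪ ([-7/6, 7] × {-1/4, 4/87, 9/67, 7, 23})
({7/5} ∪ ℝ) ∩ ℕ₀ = ℕ₀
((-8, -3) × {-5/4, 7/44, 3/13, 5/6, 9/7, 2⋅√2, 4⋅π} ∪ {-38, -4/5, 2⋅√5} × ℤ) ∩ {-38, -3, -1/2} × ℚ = {-38} × ℤ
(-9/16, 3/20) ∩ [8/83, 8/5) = [8/83, 3/20)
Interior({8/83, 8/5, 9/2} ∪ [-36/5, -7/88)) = (-36/5, -7/88)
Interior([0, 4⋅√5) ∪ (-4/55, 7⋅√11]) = (-4/55, 7⋅√11)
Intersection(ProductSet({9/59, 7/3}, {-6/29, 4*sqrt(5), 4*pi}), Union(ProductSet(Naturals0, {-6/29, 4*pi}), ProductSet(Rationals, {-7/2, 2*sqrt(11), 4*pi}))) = ProductSet({9/59, 7/3}, {4*pi})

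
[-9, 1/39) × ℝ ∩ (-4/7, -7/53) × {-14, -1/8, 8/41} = (-4/7, -7/53) × {-14, -1/8, 8/41}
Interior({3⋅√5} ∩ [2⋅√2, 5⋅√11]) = ∅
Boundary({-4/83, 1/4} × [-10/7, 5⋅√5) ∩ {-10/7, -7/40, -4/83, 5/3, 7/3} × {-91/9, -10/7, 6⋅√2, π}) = {-4/83} × {-10/7, 6⋅√2, π}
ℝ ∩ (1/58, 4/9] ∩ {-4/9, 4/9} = {4/9}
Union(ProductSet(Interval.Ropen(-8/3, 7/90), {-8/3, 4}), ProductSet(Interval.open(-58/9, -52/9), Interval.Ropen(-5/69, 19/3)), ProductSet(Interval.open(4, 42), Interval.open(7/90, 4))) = Union(ProductSet(Interval.open(-58/9, -52/9), Interval.Ropen(-5/69, 19/3)), ProductSet(Interval.Ropen(-8/3, 7/90), {-8/3, 4}), ProductSet(Interval.open(4, 42), Interval.open(7/90, 4)))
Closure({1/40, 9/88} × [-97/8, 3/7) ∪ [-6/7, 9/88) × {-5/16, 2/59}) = ({1/40, 9/88} × [-97/8, 3/7]) ∪ ([-6/7, 9/88] × {-5/16, 2/59})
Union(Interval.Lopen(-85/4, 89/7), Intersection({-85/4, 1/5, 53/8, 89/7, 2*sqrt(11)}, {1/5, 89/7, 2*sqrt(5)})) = Interval.Lopen(-85/4, 89/7)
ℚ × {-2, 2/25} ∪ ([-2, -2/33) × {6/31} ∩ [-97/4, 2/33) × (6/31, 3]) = ℚ × {-2, 2/25}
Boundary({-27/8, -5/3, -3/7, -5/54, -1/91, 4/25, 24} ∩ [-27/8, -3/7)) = {-27/8, -5/3}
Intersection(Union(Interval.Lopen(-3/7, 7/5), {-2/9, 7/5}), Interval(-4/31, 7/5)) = Interval(-4/31, 7/5)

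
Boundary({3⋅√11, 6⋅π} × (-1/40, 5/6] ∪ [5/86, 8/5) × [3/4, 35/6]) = ({5/86, 8/5} × [3/4, 35/6]) ∪ ([5/86, 8/5] × {3/4, 35/6}) ∪ ({3⋅√11, 6⋅π} × [-1/40, 5/6])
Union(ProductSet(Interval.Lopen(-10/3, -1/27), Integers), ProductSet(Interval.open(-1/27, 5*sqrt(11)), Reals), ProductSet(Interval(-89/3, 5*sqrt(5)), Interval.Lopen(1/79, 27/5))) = Union(ProductSet(Interval(-89/3, 5*sqrt(5)), Interval.Lopen(1/79, 27/5)), ProductSet(Interval.Lopen(-10/3, -1/27), Integers), ProductSet(Interval.open(-1/27, 5*sqrt(11)), Reals))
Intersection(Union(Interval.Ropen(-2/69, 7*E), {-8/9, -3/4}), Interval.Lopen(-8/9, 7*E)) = Union({-3/4}, Interval.Ropen(-2/69, 7*E))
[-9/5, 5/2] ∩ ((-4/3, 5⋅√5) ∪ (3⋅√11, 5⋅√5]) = (-4/3, 5/2]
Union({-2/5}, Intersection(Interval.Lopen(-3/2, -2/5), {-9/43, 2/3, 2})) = {-2/5}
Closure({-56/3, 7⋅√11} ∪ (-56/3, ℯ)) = [-56/3, ℯ] ∪ {7⋅√11}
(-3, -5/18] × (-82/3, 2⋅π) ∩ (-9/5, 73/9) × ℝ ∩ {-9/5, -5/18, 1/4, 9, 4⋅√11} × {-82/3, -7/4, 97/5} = {-5/18} × {-7/4}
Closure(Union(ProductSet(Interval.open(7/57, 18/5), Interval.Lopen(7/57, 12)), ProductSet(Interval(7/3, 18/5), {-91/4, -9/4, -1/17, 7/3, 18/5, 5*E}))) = Union(ProductSet({7/57, 18/5}, Interval(7/57, 12)), ProductSet(Interval(7/57, 18/5), {7/57, 12}), ProductSet(Interval.open(7/57, 18/5), Interval.Lopen(7/57, 12)), ProductSet(Interval(7/3, 18/5), {-91/4, -9/4, -1/17, 7/3, 18/5, 5*E}))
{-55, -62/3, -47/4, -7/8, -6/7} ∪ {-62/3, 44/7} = {-55, -62/3, -47/4, -7/8, -6/7, 44/7}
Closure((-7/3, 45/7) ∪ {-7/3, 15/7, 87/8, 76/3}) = [-7/3, 45/7] ∪ {87/8, 76/3}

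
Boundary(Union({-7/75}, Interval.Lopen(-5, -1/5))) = {-5, -1/5, -7/75}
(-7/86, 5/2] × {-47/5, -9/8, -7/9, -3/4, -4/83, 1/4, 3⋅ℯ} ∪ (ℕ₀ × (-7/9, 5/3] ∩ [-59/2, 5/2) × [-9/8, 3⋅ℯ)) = ({0, 1, 2} × (-7/9, 5/3]) ∪ ((-7/86, 5/2] × {-47/5, -9/8, -7/9, -3/4, -4/83, 1/4, 3⋅ℯ})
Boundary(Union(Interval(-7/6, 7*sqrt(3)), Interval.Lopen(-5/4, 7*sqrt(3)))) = {-5/4, 7*sqrt(3)}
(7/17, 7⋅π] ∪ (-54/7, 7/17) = (-54/7, 7/17) ∪ (7/17, 7⋅π]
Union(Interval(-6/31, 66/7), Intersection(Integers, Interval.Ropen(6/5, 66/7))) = Union(Interval(-6/31, 66/7), Range(2, 10, 1))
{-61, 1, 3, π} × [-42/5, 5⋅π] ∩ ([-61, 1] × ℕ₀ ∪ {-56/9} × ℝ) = {-61, 1} × {0, 1, …, 15}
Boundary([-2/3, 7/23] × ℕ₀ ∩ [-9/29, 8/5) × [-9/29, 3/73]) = [-9/29, 7/23] × {0}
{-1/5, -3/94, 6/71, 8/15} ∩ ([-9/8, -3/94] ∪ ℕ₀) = {-1/5, -3/94}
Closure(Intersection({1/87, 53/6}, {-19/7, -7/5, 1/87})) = {1/87}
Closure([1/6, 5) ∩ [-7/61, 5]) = [1/6, 5]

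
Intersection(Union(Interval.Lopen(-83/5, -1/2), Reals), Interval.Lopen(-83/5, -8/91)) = Interval.Lopen(-83/5, -8/91)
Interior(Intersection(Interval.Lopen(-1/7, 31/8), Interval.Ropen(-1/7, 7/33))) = Interval.open(-1/7, 7/33)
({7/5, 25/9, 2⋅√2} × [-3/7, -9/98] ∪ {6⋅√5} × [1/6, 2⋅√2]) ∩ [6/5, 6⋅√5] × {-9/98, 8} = {7/5, 25/9, 2⋅√2} × {-9/98}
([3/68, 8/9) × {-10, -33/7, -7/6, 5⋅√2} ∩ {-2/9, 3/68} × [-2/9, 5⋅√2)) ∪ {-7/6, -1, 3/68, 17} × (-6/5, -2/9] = {-7/6, -1, 3/68, 17} × (-6/5, -2/9]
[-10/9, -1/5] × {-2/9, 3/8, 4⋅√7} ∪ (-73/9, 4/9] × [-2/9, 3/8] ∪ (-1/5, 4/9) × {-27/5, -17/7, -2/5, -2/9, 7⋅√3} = ((-73/9, 4/9] × [-2/9, 3/8]) ∪ ([-10/9, -1/5] × {-2/9, 3/8, 4⋅√7}) ∪ ((-1/5, 4/9) × {-27/5, -17/7, -2/5, -2/9, 7⋅√3})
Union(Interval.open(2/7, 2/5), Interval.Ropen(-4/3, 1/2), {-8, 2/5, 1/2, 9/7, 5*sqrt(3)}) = Union({-8, 9/7, 5*sqrt(3)}, Interval(-4/3, 1/2))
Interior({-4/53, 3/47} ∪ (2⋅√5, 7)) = (2⋅√5, 7)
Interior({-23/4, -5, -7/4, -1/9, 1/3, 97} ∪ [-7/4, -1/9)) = (-7/4, -1/9)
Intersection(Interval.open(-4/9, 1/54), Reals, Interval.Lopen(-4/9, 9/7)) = Interval.open(-4/9, 1/54)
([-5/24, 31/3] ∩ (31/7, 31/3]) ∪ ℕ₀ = ℕ₀ ∪ (31/7, 31/3]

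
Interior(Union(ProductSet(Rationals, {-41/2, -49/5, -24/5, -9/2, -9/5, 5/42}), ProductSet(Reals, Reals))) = ProductSet(Reals, Reals)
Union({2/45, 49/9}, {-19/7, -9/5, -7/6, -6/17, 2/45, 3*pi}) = {-19/7, -9/5, -7/6, -6/17, 2/45, 49/9, 3*pi}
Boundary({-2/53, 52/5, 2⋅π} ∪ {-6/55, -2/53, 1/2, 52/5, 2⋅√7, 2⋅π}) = {-6/55, -2/53, 1/2, 52/5, 2⋅√7, 2⋅π}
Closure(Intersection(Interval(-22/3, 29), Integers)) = Range(-7, 30, 1)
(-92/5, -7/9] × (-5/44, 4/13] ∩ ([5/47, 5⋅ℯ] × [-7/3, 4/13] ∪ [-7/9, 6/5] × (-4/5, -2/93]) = {-7/9} × (-5/44, -2/93]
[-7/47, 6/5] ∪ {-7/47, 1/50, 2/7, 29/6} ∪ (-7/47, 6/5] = [-7/47, 6/5] ∪ {29/6}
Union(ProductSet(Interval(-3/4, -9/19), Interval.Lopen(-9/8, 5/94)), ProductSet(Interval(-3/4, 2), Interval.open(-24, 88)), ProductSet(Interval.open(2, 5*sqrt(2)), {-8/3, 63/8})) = Union(ProductSet(Interval(-3/4, 2), Interval.open(-24, 88)), ProductSet(Interval.open(2, 5*sqrt(2)), {-8/3, 63/8}))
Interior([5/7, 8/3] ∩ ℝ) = (5/7, 8/3)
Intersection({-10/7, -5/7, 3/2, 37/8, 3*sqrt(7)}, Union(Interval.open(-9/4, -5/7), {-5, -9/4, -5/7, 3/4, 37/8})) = {-10/7, -5/7, 37/8}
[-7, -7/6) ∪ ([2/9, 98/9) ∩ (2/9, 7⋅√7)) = [-7, -7/6) ∪ (2/9, 98/9)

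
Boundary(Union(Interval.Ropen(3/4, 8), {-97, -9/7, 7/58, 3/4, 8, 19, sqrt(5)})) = {-97, -9/7, 7/58, 3/4, 8, 19}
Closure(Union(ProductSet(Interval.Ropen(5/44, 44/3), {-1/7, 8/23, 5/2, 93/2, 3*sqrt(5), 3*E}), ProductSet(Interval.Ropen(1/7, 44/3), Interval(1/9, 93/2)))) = Union(ProductSet(Interval(5/44, 44/3), {-1/7, 8/23, 5/2, 93/2, 3*sqrt(5), 3*E}), ProductSet(Interval(1/7, 44/3), Interval(1/9, 93/2)))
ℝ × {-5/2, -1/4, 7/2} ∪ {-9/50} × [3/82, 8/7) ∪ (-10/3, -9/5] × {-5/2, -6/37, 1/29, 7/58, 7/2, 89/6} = (ℝ × {-5/2, -1/4, 7/2}) ∪ ({-9/50} × [3/82, 8/7)) ∪ ((-10/3, -9/5] × {-5/2, -6/37, 1/29, 7/58, 7/2, 89/6})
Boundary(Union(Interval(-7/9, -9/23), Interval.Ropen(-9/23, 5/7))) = {-7/9, 5/7}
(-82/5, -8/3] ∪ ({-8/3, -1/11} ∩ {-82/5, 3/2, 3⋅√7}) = (-82/5, -8/3]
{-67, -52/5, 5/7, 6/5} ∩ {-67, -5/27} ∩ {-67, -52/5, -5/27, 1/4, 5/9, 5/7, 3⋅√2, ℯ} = {-67}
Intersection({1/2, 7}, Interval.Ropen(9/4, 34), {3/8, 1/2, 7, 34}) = {7}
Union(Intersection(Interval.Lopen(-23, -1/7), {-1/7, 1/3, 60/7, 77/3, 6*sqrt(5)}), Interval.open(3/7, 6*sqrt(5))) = Union({-1/7}, Interval.open(3/7, 6*sqrt(5)))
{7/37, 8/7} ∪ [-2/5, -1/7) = [-2/5, -1/7) ∪ {7/37, 8/7}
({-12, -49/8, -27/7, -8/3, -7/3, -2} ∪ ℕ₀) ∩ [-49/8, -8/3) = {-49/8, -27/7}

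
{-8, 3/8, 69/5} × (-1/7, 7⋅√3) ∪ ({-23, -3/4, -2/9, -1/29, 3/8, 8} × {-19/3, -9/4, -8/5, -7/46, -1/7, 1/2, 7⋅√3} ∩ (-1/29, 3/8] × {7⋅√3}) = ({3/8} × {7⋅√3}) ∪ ({-8, 3/8, 69/5} × (-1/7, 7⋅√3))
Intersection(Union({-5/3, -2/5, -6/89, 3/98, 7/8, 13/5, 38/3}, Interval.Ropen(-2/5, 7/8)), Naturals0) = Range(0, 1, 1)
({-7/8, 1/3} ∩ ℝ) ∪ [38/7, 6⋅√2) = {-7/8, 1/3} ∪ [38/7, 6⋅√2)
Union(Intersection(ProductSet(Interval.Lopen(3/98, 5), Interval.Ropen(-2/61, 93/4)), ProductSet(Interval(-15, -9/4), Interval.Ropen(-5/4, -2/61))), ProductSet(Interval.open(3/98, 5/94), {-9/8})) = ProductSet(Interval.open(3/98, 5/94), {-9/8})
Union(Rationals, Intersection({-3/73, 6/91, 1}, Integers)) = Rationals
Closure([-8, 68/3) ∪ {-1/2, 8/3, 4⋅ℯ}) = [-8, 68/3]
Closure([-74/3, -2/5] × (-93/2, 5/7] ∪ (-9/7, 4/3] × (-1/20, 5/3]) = ({4/3} × [-1/20, 5/3]) ∪ ([-9/7, 4/3] × {5/3}) ∪ ({-9/7, 4/3} × [5/7, 5/3]) ∪ ([-2/5, 4/3] × {-1/20, 5/3}) ∪ ([-74/3, -2/5] × [-93/2, 5/7]) ∪ ((-9/7, 4/3] × (-1/20, 5/3])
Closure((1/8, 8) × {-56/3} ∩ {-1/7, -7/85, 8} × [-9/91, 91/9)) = ∅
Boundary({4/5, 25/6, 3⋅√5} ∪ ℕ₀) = ℕ₀ ∪ {4/5, 25/6, 3⋅√5}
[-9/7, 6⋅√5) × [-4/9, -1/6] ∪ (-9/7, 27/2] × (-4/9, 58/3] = ((-9/7, 27/2] × (-4/9, 58/3]) ∪ ([-9/7, 6⋅√5) × [-4/9, -1/6])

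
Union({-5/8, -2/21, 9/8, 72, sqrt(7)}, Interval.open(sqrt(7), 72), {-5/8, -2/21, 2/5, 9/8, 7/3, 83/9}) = Union({-5/8, -2/21, 2/5, 9/8, 7/3}, Interval(sqrt(7), 72))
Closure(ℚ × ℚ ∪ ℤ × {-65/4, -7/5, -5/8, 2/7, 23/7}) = ℝ × ℝ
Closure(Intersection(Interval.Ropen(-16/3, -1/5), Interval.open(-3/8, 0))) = Interval(-3/8, -1/5)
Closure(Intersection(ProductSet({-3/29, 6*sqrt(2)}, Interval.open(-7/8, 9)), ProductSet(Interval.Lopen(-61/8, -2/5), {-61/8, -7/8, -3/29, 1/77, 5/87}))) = EmptySet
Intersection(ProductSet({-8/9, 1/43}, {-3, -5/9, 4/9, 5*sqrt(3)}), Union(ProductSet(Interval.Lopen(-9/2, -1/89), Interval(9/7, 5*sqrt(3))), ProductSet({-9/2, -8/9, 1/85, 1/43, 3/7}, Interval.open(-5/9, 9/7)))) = Union(ProductSet({-8/9}, {5*sqrt(3)}), ProductSet({-8/9, 1/43}, {4/9}))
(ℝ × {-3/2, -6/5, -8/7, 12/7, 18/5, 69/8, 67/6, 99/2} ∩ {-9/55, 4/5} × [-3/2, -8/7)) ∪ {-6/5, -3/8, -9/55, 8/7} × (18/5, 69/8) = ({-9/55, 4/5} × {-3/2, -6/5}) ∪ ({-6/5, -3/8, -9/55, 8/7} × (18/5, 69/8))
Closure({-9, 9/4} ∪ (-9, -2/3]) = [-9, -2/3] ∪ {9/4}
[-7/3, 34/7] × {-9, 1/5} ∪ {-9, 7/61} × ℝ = ({-9, 7/61} × ℝ) ∪ ([-7/3, 34/7] × {-9, 1/5})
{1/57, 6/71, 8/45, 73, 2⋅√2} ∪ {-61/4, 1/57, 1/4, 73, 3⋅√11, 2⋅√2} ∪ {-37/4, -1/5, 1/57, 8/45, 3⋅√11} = {-61/4, -37/4, -1/5, 1/57, 6/71, 8/45, 1/4, 73, 3⋅√11, 2⋅√2}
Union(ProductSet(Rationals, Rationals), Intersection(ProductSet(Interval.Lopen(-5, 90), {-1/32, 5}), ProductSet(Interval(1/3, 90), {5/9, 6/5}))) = ProductSet(Rationals, Rationals)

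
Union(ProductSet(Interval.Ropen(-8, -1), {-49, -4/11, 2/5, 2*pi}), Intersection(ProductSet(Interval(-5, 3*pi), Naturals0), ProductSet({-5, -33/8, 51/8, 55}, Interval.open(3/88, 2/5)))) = ProductSet(Interval.Ropen(-8, -1), {-49, -4/11, 2/5, 2*pi})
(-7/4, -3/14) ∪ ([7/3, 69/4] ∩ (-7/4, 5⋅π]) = (-7/4, -3/14) ∪ [7/3, 5⋅π]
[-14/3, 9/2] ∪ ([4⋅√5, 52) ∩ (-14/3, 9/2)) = [-14/3, 9/2]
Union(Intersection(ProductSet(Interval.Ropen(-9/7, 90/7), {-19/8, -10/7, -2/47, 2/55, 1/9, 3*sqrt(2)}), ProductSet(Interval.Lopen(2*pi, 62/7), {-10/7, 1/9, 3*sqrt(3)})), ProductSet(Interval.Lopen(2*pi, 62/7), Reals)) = ProductSet(Interval.Lopen(2*pi, 62/7), Reals)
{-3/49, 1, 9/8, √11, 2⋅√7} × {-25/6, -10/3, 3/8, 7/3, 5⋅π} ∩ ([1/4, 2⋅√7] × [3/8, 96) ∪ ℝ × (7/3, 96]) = ({-3/49, 1, 9/8, √11, 2⋅√7} × {5⋅π}) ∪ ({1, 9/8, √11, 2⋅√7} × {3/8, 7/3, 5⋅π})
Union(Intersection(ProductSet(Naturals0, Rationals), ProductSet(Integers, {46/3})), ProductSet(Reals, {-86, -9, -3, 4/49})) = Union(ProductSet(Naturals0, {46/3}), ProductSet(Reals, {-86, -9, -3, 4/49}))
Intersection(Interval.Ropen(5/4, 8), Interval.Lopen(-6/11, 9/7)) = Interval(5/4, 9/7)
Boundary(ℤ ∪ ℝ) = ∅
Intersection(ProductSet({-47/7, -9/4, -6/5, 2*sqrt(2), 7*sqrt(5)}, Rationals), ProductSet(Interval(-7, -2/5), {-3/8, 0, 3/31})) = ProductSet({-47/7, -9/4, -6/5}, {-3/8, 0, 3/31})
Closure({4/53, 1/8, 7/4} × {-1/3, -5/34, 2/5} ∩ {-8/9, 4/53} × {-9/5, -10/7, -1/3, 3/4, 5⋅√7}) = {4/53} × {-1/3}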